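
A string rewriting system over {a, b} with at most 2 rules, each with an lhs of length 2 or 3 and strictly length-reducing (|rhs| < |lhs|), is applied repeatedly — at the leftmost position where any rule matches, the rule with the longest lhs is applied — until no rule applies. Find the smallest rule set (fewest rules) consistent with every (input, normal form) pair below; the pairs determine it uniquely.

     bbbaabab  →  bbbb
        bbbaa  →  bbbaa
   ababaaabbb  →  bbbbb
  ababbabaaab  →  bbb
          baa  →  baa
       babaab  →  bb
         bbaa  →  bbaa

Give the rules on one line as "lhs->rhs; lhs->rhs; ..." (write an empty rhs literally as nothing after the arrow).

aab->bb; bab->

  | bbbaabab => bbbbbab => bbbb
  | bbbaa
  | ababaaabbb => aaaabbb => aabbbb => bbbbb
  | ababbabaaab => ababaaab => aaaab => aabb => bbb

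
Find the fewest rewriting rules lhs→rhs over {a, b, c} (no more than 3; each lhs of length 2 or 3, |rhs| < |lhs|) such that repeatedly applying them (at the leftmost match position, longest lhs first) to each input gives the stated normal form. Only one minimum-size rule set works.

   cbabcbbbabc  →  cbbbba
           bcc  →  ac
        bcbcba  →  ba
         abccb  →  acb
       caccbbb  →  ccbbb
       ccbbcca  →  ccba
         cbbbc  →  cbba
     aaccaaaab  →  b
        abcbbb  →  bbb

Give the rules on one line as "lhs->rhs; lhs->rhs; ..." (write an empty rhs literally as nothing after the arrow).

ab->b; bc->a; ca->

  | cbabcbbbabc => cbbcbbbabc => cbabbbabc => cbbbbabc => cbbbbbc => cbbbba
  | bcc => ac
  | bcbcba => abcba => bcba => aba => ba
  | abccb => bccb => acb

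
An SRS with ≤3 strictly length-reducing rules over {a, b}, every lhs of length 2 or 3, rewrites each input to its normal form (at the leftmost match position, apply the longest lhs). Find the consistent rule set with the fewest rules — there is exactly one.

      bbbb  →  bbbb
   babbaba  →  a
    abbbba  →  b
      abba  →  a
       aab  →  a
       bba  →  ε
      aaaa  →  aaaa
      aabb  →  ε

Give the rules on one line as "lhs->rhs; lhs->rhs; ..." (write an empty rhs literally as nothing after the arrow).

  | bbbb
  | babbaba => abbaba => baba => aba => a
  | abbbba => bbba => b
  | abba => ba => a

ab->; ba->a; bba->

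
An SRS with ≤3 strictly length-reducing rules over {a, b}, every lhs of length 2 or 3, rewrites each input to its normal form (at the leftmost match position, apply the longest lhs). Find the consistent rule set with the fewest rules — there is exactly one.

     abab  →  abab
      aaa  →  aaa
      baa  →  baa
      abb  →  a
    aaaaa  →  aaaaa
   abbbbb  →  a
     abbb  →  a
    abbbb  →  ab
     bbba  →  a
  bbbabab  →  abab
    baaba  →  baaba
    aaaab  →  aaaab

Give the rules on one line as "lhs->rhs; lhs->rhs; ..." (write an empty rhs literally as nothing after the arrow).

bb->; bbb->

  | abab
  | aaa
  | baa
  | abb => a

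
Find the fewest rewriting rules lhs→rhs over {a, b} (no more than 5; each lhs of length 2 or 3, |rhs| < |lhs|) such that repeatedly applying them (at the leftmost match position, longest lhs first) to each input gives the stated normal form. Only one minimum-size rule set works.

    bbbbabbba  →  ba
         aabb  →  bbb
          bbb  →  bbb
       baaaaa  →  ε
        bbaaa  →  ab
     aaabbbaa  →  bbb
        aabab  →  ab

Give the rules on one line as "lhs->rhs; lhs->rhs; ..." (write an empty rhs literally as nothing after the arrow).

aa->b; aaa->ab; abb->; bab->ab

  | bbbbabbba => bbbabbba => bbabbba => babbba => abbba => ba
  | aabb => bbb
  | bbb
  | baaaaa => babaa => abaa => abb => ε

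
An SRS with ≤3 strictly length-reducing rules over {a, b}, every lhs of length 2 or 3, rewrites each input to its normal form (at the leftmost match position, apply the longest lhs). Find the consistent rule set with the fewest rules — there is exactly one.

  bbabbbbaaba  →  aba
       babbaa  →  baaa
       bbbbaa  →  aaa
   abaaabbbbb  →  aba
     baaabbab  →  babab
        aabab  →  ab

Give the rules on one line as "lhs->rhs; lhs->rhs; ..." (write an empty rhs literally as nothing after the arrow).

aab->; abb->a; bb->a

  | bbabbbbaaba => aabbbbaaba => bbbaaba => abaaba => aba
  | babbaa => baaa
  | bbbbaa => abbaa => aaa
  | abaaabbbbb => ababbbb => ababb => aba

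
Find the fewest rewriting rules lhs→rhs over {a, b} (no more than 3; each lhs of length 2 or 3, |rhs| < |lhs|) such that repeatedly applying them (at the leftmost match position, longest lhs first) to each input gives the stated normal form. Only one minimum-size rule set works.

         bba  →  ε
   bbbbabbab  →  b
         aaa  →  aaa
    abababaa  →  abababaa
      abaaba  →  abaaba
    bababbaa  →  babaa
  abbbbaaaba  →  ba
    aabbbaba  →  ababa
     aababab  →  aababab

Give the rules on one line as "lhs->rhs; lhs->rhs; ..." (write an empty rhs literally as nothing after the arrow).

abb->; bb->; bba->bb

  | bba => bb => ε
  | bbbbabbab => bbabbab => bbbbab => bbab => bbb => b
  | aaa
  | abababaa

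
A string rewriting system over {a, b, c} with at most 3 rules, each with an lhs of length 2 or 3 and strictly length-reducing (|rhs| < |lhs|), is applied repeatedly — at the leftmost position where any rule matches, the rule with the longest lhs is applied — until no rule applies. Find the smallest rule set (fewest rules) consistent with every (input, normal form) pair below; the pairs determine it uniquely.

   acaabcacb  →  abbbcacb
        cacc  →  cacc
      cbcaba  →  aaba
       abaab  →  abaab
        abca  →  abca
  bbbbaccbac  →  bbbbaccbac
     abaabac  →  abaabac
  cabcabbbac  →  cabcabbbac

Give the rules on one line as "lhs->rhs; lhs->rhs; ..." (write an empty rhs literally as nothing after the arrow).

caa->bb; cbc->a

  | acaabcacb => abbbcacb
  | cacc
  | cbcaba => aaba
  | abaab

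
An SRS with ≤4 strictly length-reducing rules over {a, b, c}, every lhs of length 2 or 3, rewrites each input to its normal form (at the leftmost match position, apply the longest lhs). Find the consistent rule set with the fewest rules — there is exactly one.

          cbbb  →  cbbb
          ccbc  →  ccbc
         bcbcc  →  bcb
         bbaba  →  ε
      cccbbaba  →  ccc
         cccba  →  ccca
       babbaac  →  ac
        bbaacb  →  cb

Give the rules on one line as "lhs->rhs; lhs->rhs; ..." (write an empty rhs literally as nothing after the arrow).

aa->; ba->a; bcc->b

  | cbbb
  | ccbc
  | bcbcc => bcb
  | bbaba => baba => aba => aa => ε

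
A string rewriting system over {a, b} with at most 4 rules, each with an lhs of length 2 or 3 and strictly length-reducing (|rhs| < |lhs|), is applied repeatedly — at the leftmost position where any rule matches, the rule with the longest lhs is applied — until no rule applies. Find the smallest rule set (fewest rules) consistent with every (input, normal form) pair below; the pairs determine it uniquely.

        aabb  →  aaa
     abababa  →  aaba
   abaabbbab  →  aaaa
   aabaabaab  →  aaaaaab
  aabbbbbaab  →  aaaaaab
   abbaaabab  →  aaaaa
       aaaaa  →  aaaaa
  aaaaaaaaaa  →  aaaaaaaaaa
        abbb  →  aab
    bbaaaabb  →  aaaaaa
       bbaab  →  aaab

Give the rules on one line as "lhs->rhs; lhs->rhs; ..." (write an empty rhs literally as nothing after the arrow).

baa->aa; bab->; bb->a

  | aabb => aaa
  | abababa => aaba
  | abaabbbab => aaabbbab => aaaabab => aaaa
  | aabaabaab => aaaabaab => aaaaaab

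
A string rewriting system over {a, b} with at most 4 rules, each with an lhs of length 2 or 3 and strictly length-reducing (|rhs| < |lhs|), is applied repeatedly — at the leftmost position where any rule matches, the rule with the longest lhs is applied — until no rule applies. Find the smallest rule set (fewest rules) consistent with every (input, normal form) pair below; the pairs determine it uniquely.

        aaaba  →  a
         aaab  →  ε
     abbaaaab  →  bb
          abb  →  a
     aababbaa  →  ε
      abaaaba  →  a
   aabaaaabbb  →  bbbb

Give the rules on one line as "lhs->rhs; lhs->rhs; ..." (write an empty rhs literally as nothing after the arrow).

aa->b; abb->a; ba->; bab->

  | aaaba => baba => a
  | aaab => bab => ε
  | abbaaaab => aaaaab => baaab => aab => bb
  | abb => a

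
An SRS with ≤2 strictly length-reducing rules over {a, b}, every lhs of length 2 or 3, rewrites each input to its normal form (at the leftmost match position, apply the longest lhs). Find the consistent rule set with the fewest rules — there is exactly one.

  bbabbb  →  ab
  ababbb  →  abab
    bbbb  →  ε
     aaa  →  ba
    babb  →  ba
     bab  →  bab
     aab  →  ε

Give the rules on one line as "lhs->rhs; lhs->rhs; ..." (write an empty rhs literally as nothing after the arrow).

  | bbabbb => abbb => ab
  | ababbb => abab
  | bbbb => bb => ε
  | aaa => ba

aa->b; bb->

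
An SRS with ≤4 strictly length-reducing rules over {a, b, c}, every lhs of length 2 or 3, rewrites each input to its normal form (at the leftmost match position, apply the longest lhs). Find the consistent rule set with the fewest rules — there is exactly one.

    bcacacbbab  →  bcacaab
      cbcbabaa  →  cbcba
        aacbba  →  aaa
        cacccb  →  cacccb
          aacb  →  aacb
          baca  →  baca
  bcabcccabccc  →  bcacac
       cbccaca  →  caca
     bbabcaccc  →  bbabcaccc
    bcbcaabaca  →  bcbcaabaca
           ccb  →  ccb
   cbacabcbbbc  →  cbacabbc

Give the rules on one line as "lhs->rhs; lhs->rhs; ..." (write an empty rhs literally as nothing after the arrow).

  | bcacacbbab => bcacaab
  | cbcbabaa => cbcba
  | aacbba => aaa
  | cacccb

baa->; bcc->; cbb->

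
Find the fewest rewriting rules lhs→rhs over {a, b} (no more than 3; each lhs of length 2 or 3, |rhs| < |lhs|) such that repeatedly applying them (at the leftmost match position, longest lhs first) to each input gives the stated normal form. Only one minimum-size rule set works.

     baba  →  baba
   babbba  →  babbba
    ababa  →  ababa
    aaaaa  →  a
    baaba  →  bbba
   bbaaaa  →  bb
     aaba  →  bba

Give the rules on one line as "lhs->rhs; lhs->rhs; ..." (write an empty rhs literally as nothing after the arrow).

aa->; aab->bb

  | baba
  | babbba
  | ababa
  | aaaaa => aaa => a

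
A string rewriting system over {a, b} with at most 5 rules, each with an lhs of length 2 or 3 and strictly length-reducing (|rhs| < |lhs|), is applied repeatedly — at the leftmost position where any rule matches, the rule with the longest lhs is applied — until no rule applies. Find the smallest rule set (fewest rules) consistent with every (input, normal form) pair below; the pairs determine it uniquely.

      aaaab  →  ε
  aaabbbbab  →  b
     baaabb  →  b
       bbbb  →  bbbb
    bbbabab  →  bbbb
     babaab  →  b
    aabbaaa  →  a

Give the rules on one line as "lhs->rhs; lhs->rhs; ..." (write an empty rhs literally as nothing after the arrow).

  | aaaab => aaab => aab => ab => ε
  | aaabbbbab => aabbbbab => abbbbab => abbbab => abbab => abab => b
  | baaabb => baabb => babb => bab => b
  | bbbb

aa->a; ab->; aba->; abb->ab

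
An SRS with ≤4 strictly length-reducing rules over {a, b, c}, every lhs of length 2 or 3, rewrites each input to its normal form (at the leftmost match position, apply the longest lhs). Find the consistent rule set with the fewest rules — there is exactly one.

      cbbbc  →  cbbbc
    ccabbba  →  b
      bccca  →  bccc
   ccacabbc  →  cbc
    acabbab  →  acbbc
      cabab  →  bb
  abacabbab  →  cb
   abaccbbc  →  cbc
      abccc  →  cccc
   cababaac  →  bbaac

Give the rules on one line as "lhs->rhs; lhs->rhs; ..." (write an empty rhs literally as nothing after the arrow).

ab->c; ca->c; cba->b; ccb->a

  | cbbbc
  | ccabbba => ccbbba => abba => cba => b
  | bccca => bccc
  | ccacabbc => cccabbc => cccbbc => cabc => cbc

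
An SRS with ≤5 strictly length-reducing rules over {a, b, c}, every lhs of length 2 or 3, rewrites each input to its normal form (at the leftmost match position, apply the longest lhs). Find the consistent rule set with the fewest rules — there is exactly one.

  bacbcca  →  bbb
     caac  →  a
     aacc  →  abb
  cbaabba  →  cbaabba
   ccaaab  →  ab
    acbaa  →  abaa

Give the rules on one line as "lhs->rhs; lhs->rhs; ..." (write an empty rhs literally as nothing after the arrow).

  | bacbcca => babcca => bbbca => bbb
  | caac => ac => a
  | aacc => abb
  | cbaabba

abc->bb; ac->a; acc->bb; ca->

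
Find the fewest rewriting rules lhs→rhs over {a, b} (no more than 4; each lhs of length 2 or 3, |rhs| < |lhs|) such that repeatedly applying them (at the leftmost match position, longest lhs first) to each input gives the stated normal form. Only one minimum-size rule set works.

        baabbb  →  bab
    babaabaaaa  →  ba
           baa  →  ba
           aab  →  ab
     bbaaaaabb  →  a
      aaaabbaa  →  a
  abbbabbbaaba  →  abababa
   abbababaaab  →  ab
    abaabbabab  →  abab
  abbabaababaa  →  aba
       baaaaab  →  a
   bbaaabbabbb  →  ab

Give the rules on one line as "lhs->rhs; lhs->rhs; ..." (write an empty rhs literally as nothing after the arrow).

aa->a; aaa->b; bb->a

  | baabbb => babbb => baab => bab
  | babaabaaaa => bababaaaa => bababba => babaaa => babb => baa => ba
  | baa => ba
  | aab => ab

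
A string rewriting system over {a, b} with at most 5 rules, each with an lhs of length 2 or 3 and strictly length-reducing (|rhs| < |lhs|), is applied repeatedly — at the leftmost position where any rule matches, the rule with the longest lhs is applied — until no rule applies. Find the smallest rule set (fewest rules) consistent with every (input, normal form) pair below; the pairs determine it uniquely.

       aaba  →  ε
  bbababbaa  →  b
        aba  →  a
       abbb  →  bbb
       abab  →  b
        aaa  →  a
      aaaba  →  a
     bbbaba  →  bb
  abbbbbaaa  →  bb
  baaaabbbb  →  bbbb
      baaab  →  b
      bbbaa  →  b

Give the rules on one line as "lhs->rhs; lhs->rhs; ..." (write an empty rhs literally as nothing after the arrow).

aa->; ab->b; aba->a; ba->

  | aaba => ba => ε
  | bbababbaa => bbabbaa => bbbaa => bba => b
  | aba => a
  | abbb => bbb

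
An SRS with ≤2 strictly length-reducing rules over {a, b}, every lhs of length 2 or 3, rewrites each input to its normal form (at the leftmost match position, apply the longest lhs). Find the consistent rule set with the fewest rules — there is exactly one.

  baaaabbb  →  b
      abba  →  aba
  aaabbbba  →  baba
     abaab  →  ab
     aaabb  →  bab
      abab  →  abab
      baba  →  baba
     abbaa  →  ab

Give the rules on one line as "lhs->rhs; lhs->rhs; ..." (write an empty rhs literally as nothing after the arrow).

  | baaaabbb => bbaabbb => baabbb => bbbbb => bbbb => bbb => bb => b
  | abba => aba
  | aaabbbba => babbbba => babbba => babba => baba
  | abaab => abbb => abb => ab

aa->b; bb->b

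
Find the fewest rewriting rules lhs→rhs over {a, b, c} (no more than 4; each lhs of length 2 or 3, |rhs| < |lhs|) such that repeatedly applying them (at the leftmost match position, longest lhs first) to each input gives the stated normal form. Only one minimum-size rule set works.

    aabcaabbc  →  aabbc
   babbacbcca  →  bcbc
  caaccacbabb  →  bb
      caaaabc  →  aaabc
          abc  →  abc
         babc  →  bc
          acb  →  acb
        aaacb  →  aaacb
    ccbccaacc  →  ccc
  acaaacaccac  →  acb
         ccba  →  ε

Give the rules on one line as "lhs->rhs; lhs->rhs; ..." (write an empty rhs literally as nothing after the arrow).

acc->cb; ba->; ca->; ccb->c

  | aabcaabbc => aababbc => aabbc
  | babbacbcca => bbacbcca => bcbcca => bcbc
  | caaccacbabb => accacbabb => cbacbabb => ccbabb => cabb => bb
  | caaaabc => aaabc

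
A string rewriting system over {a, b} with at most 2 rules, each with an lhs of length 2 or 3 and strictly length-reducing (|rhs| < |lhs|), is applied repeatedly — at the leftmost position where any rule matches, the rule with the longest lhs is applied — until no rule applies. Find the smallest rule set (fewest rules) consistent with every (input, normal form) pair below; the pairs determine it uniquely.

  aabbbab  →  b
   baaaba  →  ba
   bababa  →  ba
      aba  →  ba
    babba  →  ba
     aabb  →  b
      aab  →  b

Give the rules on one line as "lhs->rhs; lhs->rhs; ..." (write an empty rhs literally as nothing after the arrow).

ab->b; bb->b

  | aabbbab => abbbab => bbbab => bbab => bab => bb => b
  | baaaba => baaba => baba => bba => ba
  | bababa => bbaba => baba => bba => ba
  | aba => ba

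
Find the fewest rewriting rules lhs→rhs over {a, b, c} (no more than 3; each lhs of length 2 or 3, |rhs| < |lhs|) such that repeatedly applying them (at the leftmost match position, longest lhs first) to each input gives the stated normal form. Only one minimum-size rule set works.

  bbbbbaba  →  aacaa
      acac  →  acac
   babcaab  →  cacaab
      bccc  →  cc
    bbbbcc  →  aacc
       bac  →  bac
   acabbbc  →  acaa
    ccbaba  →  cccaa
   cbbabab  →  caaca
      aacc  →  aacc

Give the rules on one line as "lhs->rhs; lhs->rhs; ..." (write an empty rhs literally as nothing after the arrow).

bab->ca; bb->a; bc->

  | bbbbbaba => abbbaba => aababa => aacaa
  | acac
  | babcaab => cacaab
  | bccc => cc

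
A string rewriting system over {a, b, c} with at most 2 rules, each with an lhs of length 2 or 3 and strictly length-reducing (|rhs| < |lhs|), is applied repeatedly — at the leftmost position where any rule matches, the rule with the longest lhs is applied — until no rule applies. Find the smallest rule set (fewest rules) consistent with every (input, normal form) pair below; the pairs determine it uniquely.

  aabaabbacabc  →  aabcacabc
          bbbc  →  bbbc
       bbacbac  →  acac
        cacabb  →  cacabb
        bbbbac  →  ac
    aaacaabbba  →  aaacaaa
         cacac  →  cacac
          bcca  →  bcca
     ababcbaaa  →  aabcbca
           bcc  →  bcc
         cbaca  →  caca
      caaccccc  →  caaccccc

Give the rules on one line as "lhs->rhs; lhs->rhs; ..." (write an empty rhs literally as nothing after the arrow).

ba->a; baa->bc

  | aabaabbacabc => aabcbbacabc => aabcbacabc => aabcacabc
  | bbbc
  | bbacbac => bacbac => acbac => acac
  | cacabb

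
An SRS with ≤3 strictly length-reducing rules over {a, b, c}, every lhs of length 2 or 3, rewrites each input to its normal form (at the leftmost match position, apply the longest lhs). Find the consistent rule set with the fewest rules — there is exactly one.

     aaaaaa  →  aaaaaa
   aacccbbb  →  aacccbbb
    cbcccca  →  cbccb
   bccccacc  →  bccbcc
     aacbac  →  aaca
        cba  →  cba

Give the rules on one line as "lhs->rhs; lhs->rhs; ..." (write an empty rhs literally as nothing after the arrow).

bac->a; cca->b

  | aaaaaa
  | aacccbbb
  | cbcccca => cbccb
  | bccccacc => bccbcc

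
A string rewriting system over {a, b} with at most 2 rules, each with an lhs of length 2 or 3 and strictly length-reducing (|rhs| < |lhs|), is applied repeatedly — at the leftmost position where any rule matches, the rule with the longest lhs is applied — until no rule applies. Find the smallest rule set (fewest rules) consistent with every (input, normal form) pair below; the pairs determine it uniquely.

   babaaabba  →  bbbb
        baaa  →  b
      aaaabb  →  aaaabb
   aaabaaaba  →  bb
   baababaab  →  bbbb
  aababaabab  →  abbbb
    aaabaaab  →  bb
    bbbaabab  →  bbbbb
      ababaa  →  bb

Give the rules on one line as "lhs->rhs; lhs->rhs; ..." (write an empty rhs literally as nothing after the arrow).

  | babaaabba => bbaaabba => bbaabba => bbabba => bbbba => bbbb
  | baaa => baa => ba => b
  | aaaabb
  | aaabaaaba => aabaaba => ababa => bba => bb

aba->b; ba->b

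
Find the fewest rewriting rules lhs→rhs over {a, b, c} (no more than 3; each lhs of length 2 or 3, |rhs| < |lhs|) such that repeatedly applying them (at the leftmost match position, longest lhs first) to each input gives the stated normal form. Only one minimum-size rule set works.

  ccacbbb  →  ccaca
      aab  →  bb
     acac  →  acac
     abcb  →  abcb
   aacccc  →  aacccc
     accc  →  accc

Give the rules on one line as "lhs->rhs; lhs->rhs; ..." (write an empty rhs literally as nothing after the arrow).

aab->bb; bbb->a

  | ccacbbb => ccaca
  | aab => bb
  | acac
  | abcb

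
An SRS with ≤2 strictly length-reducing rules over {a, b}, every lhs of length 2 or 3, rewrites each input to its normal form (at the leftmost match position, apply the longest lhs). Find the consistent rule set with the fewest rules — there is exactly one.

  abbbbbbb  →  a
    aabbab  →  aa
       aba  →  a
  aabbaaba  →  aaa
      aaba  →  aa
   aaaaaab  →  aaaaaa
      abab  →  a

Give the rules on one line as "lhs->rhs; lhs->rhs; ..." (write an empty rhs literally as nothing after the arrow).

ab->a; aba->a

  | abbbbbbb => abbbbbb => abbbbb => abbbb => abbb => abb => ab => a
  | aabbab => aabab => aab => aa
  | aba => a
  | aabbaaba => aabaaba => aaaba => aaa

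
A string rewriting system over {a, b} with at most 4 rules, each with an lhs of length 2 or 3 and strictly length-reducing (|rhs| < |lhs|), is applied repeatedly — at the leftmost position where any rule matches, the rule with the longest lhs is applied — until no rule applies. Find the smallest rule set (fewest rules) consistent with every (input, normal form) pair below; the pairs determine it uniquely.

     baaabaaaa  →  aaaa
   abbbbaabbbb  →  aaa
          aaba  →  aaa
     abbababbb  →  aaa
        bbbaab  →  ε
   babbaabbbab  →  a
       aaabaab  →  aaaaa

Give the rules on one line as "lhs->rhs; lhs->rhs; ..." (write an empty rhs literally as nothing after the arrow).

  | baaabaaaa => baabaaaa => babaaaa => bbaaaa => aaaa
  | abbbbaabbbb => abbbaabbbb => abbaabbbb => abaabbbb => aaabbbb => aaabbb => aaabb => aaab => aaa
  | aaba => aaa
  | abbababbb => abababbb => aababbb => aaabbb => aaabb => aaab => aaa

ab->a; ba->b; bb->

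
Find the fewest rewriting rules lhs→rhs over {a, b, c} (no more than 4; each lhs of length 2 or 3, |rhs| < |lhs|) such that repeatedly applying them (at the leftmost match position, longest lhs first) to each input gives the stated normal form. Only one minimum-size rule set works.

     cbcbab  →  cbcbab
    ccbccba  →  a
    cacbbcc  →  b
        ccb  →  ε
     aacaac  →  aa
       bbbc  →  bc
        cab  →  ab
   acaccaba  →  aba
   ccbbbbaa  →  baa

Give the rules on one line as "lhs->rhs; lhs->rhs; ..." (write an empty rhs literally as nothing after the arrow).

  | cbcbab
  | ccbccba => bbccba => ccba => bba => a
  | cacbbcc => acbbcc => bbcc => cc => b
  | ccb => bb => ε

ac->; bb->; ca->a; cc->b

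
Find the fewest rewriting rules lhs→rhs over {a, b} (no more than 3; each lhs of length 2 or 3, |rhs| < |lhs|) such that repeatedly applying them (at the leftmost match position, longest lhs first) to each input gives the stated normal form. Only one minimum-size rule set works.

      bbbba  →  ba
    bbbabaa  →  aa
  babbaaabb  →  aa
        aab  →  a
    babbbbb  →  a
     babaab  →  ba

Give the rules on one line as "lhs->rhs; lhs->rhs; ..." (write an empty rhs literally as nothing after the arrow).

ab->; bb->a

  | bbbba => abba => ba
  | bbbabaa => ababaa => abaa => aa
  | babbaaabb => bbaaabb => aaaabb => aaab => aa
  | aab => a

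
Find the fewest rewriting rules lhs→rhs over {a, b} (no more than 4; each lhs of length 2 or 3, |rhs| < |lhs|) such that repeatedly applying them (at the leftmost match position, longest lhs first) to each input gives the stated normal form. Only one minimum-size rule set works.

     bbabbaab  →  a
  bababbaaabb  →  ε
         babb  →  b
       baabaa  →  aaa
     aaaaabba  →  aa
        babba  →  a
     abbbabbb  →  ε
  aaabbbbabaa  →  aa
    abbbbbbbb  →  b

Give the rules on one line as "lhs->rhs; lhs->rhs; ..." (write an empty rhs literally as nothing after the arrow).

  | bbabbaab => abbaab => baab => aab => ba => a
  | bababbaaabb => ababbaaabb => abbaaabb => baaabb => aaabb => abab => ab => ε
  | babb => abb => b
  | baabaa => aabaa => baaa => aaa

aab->ba; ab->; ba->a; bb->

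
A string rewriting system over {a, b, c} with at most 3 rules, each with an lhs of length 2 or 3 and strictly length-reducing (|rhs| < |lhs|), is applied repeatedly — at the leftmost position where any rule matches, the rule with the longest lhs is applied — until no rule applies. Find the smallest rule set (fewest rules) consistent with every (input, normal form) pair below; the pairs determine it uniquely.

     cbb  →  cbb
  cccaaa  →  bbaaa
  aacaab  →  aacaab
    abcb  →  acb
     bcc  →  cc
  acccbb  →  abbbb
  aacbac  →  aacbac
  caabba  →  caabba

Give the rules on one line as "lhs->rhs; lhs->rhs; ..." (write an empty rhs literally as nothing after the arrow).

  | cbb
  | cccaaa => bbaaa
  | aacaab
  | abcb => acb

bc->c; ccc->bb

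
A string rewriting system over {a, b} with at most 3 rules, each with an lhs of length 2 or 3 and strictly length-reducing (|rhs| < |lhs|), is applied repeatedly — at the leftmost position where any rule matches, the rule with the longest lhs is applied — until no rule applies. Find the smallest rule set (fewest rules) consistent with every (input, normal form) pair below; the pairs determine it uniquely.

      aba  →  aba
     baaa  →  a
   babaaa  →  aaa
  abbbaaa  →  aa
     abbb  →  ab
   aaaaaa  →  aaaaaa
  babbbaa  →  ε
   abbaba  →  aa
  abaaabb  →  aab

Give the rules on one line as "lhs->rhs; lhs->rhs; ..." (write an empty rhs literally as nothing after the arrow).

  | aba
  | baaa => a
  | babaaa => aaa
  | abbbaaa => abbaaa => abaaa => aa

baa->; bab->; bb->b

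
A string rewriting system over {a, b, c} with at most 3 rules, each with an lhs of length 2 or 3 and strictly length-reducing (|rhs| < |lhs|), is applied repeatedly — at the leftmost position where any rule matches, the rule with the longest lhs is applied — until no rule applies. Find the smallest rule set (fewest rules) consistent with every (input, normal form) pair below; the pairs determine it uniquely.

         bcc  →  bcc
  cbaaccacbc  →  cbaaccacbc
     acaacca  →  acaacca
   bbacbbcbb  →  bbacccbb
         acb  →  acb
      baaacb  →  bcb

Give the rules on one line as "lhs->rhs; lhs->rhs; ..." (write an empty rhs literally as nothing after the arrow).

  | bcc
  | cbaaccacbc
  | acaacca
  | bbacbbcbb => bbacccbb

aaa->; bbc->cc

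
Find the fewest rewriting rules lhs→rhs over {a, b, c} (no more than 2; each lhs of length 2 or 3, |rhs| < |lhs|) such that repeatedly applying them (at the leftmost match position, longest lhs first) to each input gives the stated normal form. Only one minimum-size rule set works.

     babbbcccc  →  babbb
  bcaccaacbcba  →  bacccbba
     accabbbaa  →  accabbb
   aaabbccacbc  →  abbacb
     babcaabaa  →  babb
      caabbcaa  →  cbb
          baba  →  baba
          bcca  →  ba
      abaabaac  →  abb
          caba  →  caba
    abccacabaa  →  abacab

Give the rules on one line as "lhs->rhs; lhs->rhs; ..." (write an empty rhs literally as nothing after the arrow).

  | babbbcccc => babbbccc => babbbcc => babbbc => babbb
  | bcaccaacbcba => baccaacbcba => bacccbcba => bacccbba
  | accabbbaa => accabbb
  | aaabbccacbc => abbccacbc => abbcacbc => abbacbc => abbacb

aa->; bc->b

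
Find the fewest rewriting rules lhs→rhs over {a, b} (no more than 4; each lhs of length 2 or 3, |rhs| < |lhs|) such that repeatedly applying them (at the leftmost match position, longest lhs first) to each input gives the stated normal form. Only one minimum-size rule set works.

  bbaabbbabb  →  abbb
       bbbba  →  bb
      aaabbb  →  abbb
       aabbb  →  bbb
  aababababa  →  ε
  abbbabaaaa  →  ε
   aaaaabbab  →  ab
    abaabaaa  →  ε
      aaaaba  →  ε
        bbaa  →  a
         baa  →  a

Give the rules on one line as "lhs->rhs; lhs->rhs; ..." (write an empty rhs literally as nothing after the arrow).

  | bbaabbbabb => abbbabb => abbb
  | bbbba => bb
  | aaabbb => abbb
  | aabbb => bbb

aa->; ba->; bba->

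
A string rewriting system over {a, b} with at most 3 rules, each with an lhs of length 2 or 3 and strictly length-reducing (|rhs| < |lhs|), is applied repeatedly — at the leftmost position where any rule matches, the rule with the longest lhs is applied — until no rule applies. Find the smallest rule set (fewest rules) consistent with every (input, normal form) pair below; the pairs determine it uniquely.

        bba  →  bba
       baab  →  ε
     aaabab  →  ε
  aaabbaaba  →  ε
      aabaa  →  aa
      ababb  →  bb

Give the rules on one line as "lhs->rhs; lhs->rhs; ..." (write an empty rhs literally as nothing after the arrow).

  | bba
  | baab => aab => ε
  | aaabab => aab => ε
  | aaabbaaba => abaaba => aba => ε

aab->; aba->; baa->aa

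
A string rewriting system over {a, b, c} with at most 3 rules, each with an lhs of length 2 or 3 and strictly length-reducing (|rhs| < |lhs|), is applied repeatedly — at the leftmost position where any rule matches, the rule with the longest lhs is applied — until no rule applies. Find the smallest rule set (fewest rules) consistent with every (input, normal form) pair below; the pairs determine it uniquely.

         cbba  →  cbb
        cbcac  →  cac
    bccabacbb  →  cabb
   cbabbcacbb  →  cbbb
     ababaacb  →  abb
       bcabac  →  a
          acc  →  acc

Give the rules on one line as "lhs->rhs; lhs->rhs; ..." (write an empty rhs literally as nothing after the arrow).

  | cbba => cbb
  | cbcac => cac
  | bccabacbb => cabacbb => cabcbb => cabb
  | cbabbcacbb => cbbbcacbb => cbbacbb => cbbcbb => cbbb

ba->b; bc->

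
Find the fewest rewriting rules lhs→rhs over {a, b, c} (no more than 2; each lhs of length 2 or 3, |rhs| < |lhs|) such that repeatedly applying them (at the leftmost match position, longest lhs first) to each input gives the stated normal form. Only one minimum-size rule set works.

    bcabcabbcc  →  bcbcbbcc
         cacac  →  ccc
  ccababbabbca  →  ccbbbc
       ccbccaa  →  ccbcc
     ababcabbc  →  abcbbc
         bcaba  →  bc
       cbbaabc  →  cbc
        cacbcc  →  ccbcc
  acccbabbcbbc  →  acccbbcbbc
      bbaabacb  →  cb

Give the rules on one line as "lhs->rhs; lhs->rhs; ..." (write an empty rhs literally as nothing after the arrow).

  | bcabcabbcc => bcbcabbcc => bcbcbbcc
  | cacac => ccac => ccc
  | ccababbabbca => ccbabbabbca => ccbbabbca => ccbbbca => ccbbbc
  | ccbccaa => ccbcca => ccbcc

ba->; ca->c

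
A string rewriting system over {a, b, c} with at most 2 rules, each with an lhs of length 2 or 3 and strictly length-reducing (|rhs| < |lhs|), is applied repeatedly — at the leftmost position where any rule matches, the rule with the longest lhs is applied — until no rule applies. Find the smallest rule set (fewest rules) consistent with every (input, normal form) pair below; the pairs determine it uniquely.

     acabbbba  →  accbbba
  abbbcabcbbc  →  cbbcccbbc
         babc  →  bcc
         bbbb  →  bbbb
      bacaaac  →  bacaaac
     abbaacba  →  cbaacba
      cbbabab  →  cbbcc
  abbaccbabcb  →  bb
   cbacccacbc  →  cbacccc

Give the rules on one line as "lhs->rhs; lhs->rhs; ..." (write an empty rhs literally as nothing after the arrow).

ab->c; cbc->b

  | acabbbba => accbbba
  | abbbcabcbbc => cbbcabcbbc => cbbcccbbc
  | babc => bcc
  | bbbb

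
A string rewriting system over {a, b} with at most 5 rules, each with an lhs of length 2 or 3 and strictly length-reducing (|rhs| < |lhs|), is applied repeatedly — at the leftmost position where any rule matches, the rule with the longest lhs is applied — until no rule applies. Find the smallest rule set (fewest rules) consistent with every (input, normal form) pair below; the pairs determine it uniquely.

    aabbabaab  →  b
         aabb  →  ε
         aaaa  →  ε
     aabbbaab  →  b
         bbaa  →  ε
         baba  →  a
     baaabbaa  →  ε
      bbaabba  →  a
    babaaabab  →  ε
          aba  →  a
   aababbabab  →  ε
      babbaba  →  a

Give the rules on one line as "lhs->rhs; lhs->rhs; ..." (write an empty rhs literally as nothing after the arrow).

  | aabbabaab => bbabaab => abaab => aab => b
  | aabb => bb => ε
  | aaaa => aa => ε
  | aabbbaab => bbbaab => baab => aab => b

aa->; ab->; ba->a; bb->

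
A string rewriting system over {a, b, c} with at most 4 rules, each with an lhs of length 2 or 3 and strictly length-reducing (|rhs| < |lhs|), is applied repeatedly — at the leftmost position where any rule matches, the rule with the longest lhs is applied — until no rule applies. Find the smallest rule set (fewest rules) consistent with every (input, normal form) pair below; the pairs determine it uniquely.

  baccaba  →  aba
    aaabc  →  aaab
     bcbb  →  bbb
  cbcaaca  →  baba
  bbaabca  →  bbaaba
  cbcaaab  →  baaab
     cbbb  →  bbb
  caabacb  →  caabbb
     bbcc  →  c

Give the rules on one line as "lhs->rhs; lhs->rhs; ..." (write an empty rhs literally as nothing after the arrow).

  | baccaba => bbcaba => aba
  | aaabc => aaab
  | bcbb => bbb
  | cbcaaca => bcaaca => baaca => baba

ac->b; bbc->; bc->b; cb->b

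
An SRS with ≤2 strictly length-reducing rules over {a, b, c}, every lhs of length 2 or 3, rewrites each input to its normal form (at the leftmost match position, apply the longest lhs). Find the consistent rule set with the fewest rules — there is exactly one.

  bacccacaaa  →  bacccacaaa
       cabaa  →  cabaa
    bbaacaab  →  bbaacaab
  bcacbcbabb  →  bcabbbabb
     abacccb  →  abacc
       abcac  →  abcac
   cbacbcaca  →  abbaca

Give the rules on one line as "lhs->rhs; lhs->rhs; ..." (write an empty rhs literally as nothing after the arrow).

  | bacccacaaa
  | cabaa
  | bbaacaab
  | bcacbcbabb => bcabbbabb

cb->; cbc->bb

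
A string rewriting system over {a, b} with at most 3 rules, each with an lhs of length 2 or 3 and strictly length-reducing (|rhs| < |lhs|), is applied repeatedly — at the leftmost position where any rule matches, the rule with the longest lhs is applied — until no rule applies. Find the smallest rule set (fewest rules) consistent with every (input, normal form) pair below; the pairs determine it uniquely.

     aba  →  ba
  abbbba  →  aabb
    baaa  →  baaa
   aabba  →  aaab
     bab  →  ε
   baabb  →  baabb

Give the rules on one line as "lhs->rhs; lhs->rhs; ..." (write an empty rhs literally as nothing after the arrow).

  | aba => ba
  | abbbba => abbab => aabb
  | baaa
  | aabba => aaab

aba->ba; bab->; bba->ab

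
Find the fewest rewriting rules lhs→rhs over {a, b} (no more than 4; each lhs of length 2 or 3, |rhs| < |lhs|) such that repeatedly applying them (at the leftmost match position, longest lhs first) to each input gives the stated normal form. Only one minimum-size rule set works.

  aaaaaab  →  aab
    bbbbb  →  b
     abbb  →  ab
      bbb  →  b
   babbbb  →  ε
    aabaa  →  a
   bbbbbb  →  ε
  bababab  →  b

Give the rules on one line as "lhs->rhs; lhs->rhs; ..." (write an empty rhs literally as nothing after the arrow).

aaa->a; ba->; bb->

  | aaaaaab => aaaab => aab
  | bbbbb => bbb => b
  | abbb => ab
  | bbb => b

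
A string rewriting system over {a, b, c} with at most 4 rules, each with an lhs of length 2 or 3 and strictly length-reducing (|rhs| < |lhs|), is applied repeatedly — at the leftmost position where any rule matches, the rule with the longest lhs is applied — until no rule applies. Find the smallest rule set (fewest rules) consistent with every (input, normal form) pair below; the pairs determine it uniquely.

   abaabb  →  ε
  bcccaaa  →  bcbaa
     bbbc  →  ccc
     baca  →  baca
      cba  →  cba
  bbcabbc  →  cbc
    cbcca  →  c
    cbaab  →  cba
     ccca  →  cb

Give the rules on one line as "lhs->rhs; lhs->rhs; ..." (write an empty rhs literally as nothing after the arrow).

ab->; bb->; bbb->cc; cca->b

  | abaabb => aabb => ab => ε
  | bcccaaa => bcbaa
  | bbbc => ccc
  | baca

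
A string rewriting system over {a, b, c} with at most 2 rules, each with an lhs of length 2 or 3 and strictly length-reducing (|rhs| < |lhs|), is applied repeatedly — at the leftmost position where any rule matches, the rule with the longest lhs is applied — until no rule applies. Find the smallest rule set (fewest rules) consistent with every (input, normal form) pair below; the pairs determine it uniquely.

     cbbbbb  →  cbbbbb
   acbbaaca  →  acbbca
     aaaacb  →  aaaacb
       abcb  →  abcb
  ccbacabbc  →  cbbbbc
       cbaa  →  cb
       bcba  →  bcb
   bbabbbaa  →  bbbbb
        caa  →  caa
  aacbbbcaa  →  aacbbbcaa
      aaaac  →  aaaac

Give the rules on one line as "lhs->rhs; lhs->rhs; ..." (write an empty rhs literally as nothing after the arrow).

ba->b; cbc->bb

  | cbbbbb
  | acbbaaca => acbbaca => acbbca
  | aaaacb
  | abcb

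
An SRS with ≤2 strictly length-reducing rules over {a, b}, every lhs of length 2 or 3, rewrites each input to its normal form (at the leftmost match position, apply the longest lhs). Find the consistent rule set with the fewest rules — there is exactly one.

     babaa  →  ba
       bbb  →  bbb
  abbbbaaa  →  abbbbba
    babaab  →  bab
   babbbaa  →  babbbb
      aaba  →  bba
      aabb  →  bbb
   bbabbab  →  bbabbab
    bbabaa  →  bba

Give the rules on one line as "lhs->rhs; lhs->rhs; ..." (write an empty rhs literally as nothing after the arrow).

aa->b; aba->

  | babaa => ba
  | bbb
  | abbbbaaa => abbbbba
  | babaab => bab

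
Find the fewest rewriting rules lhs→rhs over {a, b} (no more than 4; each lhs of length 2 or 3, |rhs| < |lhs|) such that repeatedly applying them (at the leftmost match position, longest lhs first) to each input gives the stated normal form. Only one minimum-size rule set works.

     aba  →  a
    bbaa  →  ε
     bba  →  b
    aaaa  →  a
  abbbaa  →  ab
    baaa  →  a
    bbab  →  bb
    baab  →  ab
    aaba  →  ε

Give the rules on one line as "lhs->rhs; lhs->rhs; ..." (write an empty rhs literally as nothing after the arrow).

aa->a; aab->b; ba->

  | aba => a
  | bbaa => ba => ε
  | bba => b
  | aaaa => aaa => aa => a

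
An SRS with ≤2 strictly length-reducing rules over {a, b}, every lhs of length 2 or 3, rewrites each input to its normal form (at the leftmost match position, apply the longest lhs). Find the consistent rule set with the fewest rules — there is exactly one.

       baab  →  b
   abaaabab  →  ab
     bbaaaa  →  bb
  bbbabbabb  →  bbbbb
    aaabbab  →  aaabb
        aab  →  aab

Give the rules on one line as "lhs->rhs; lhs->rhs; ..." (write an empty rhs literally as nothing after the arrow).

ba->b; bab->b

  | baab => bab => b
  | abaaabab => abaabab => ababab => abab => ab
  | bbaaaa => bbaaa => bbaa => bba => bb
  | bbbabbabb => bbbbabb => bbbbb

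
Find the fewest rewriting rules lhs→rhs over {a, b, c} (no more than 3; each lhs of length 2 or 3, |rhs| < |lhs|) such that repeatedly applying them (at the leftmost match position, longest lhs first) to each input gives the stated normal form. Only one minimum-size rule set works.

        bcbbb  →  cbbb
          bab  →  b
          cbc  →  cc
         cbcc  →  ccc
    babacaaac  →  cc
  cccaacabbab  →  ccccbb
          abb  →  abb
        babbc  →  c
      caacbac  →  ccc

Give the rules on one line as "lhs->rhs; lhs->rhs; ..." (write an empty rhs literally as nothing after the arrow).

ba->; bc->c; ca->c

  | bcbbb => cbbb
  | bab => b
  | cbc => cc
  | cbcc => ccc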